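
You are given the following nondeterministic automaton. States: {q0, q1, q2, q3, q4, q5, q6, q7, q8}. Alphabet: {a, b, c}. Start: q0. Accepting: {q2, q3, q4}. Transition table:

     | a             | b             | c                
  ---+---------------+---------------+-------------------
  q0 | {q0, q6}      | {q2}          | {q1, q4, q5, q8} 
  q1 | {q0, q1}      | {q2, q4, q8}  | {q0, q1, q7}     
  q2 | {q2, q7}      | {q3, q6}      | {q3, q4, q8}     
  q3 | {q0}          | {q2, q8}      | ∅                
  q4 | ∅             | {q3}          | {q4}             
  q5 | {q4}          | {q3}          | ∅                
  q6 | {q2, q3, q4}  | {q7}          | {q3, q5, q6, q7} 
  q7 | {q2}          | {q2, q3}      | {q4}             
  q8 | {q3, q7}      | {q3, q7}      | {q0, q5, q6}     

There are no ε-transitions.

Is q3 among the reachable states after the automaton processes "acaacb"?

Start in {q0}.
Read 'a': {q0} → {q0, q6}.
Read 'c': {q0, q6} → {q1, q3, q4, q5, q6, q7, q8}.
Read 'a': {q1, q3, q4, q5, q6, q7, q8} → {q0, q1, q2, q3, q4, q7}.
Read 'a': {q0, q1, q2, q3, q4, q7} → {q0, q1, q2, q6, q7}.
Read 'c': {q0, q1, q2, q6, q7} → {q0, q1, q3, q4, q5, q6, q7, q8}.
Read 'b': {q0, q1, q3, q4, q5, q6, q7, q8} → {q2, q3, q4, q7, q8}.
State q3 is in {q2, q3, q4, q7, q8}.

Yes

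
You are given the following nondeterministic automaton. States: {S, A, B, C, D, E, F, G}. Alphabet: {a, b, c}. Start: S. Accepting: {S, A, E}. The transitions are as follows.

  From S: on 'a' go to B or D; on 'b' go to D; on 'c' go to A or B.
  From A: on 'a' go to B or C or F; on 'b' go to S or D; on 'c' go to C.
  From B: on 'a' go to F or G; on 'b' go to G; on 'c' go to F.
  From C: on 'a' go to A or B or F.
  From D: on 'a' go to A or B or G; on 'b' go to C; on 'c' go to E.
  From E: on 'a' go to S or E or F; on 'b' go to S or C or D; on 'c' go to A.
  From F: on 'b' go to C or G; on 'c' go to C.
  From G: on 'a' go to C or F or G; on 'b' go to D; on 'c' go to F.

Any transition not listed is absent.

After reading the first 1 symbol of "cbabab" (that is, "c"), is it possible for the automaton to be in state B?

Yes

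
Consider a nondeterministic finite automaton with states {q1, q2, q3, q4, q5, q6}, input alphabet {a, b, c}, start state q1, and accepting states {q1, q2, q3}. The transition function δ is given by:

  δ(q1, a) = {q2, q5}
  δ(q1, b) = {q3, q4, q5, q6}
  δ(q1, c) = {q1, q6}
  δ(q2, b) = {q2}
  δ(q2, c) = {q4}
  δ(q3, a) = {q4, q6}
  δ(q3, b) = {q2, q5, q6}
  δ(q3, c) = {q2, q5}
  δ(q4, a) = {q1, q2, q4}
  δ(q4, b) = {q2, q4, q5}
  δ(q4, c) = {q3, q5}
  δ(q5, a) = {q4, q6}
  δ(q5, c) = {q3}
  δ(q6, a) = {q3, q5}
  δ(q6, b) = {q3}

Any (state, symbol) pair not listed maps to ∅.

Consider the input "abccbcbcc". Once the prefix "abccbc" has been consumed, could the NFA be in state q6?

No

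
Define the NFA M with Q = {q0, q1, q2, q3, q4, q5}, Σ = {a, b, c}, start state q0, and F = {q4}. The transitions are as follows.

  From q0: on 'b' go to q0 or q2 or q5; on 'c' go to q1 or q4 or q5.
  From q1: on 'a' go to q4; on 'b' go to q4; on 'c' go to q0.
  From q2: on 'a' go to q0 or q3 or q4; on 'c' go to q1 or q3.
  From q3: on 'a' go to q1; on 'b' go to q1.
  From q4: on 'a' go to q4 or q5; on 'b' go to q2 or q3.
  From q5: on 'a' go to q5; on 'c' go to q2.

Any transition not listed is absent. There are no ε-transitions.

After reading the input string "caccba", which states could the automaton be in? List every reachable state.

{q4, q5}

Start in {q0}.
Read 'c': q0→{q1, q4, q5}; now {q1, q4, q5}.
Read 'a': q1→{q4}, q4→{q4, q5}, q5→{q5}; now {q4, q5}.
Read 'c': q4→∅, q5→{q2}; now {q2}.
Read 'c': q2→{q1, q3}; now {q1, q3}.
Read 'b': q1→{q4}, q3→{q1}; now {q1, q4}.
Read 'a': q1→{q4}, q4→{q4, q5}; now {q4, q5}.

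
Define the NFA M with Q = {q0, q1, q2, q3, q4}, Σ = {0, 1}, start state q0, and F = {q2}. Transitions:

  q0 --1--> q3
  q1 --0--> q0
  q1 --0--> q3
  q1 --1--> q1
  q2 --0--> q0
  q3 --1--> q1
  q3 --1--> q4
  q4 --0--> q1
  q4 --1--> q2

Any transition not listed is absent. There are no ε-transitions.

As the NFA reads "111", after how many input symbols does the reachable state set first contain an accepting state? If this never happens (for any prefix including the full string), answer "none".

Start in {q0}.
Read '1': q0→{q3}; now {q3}.
Read '1': q3→{q1, q4}; now {q1, q4}.
Read '1': q1→{q1}, q4→{q2}; now {q1, q2}.
None of the earlier sets intersect F, but {q1, q2} does.

3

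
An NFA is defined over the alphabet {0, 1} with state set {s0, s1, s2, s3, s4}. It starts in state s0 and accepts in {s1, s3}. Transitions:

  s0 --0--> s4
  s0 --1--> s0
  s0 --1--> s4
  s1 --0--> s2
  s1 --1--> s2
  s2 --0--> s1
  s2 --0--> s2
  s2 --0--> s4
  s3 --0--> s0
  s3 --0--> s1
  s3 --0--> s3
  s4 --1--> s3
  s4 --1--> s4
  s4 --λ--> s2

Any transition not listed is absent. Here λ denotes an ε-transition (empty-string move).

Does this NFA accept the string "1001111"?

Start in {s0}.
Read '1': s0→{s0, s4}; union {s0, s4}; ε-closure = {s0, s2, s4}.
Read '0': s0→{s4}, s2→{s1, s2, s4}, s4→∅; now {s1, s2, s4}.
Read '0': s1→{s2}, s2→{s1, s2, s4}, s4→∅; now {s1, s2, s4}.
Read '1': s1→{s2}, s2→∅, s4→{s3, s4}; now {s2, s3, s4}.
Read '1': s2→∅, s3→∅, s4→{s3, s4}; union {s3, s4}; ε-closure = {s2, s3, s4}.
Read '1': s2→∅, s3→∅, s4→{s3, s4}; union {s3, s4}; ε-closure = {s2, s3, s4}.
Read '1': s2→∅, s3→∅, s4→{s3, s4}; union {s3, s4}; ε-closure = {s2, s3, s4}.
The final set {s2, s3, s4} contains the accepting state s3.

Yes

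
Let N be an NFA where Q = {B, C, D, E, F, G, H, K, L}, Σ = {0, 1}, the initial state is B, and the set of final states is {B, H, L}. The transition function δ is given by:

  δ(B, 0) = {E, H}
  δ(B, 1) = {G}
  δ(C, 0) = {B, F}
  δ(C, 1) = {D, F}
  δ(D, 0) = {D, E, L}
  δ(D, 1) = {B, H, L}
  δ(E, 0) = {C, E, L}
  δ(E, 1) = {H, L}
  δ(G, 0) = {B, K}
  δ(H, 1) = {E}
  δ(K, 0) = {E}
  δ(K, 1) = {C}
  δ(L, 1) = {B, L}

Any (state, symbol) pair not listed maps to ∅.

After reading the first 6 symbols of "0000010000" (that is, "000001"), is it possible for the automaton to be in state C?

Start in {B}.
Read '0': B→{E, H}; now {E, H}.
Read '0': E→{C, E, L}, H→∅; now {C, E, L}.
Read '0': C→{B, F}, E→{C, E, L}, L→∅; now {B, C, E, F, L}.
Read '0': B→{E, H}, C→{B, F}, E→{C, E, L}, F→∅, L→∅; now {B, C, E, F, H, L}.
Read '0': B→{E, H}, C→{B, F}, E→{C, E, L}, F→∅, H→∅, L→∅; now {B, C, E, F, H, L}.
Read '1': B→{G}, C→{D, F}, E→{H, L}, F→∅, H→{E}, L→{B, L}; now {B, D, E, F, G, H, L}.
State C is not in {B, D, E, F, G, H, L}.

No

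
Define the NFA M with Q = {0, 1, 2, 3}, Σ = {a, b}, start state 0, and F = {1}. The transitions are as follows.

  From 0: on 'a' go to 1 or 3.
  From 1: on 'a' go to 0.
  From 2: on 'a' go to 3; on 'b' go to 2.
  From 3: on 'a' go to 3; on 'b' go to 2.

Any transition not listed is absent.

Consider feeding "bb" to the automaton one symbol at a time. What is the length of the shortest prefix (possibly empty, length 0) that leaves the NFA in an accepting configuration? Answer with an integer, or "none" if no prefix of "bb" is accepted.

none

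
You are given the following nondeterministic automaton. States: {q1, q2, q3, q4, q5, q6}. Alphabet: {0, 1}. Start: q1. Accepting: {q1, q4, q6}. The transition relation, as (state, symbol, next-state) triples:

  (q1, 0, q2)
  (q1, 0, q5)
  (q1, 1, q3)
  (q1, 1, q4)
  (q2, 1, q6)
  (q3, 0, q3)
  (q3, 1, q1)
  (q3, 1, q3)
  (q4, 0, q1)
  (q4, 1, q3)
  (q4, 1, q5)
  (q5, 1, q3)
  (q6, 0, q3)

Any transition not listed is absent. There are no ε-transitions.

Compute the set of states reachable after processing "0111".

Start in {q1}.
Read '0': {q1} → {q2, q5}.
Read '1': {q2, q5} → {q3, q6}.
Read '1': {q3, q6} → {q1, q3}.
Read '1': {q1, q3} → {q1, q3, q4}.

{q1, q3, q4}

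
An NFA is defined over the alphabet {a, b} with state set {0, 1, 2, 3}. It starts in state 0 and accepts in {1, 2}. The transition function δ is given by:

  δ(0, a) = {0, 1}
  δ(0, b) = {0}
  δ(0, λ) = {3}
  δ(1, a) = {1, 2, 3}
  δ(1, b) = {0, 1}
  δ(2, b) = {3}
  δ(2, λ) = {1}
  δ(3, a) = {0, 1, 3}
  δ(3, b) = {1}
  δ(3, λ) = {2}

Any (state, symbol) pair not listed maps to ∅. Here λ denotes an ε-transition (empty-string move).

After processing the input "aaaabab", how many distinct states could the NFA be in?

4

Start: ε-closure({0}) = {0, 1, 2, 3}.
Read 'a': {0, 1, 2, 3} → {0, 1, 2, 3}.
Read 'a': {0, 1, 2, 3} → {0, 1, 2, 3}.
Read 'a': {0, 1, 2, 3} → {0, 1, 2, 3}.
Read 'a': {0, 1, 2, 3} → {0, 1, 2, 3}.
Read 'b': {0, 1, 2, 3} → {0, 1, 2, 3}.
Read 'a': {0, 1, 2, 3} → {0, 1, 2, 3}.
Read 'b': {0, 1, 2, 3} → {0, 1, 2, 3}.
That set has 4 states.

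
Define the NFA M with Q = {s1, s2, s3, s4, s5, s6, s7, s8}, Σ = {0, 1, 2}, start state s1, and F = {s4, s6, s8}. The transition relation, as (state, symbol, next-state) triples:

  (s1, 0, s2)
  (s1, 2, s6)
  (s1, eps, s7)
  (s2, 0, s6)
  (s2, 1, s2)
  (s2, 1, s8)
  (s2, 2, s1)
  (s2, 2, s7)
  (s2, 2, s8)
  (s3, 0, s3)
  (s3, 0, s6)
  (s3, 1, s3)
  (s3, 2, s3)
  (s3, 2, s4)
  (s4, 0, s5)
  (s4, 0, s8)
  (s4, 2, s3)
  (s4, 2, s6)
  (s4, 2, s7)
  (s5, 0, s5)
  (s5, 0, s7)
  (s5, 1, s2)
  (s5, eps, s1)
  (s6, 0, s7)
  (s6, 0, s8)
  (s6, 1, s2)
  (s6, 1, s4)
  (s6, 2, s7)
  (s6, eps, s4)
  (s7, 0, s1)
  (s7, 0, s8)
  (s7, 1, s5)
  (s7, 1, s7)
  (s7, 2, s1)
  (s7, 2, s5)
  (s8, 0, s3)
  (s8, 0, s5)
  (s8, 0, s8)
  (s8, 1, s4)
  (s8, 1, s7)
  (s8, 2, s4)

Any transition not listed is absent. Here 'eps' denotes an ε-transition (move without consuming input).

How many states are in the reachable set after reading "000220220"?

8

Start: ε-closure({s1}) = {s1, s7}.
Read '0': s1→{s2}, s7→{s1, s8}; union {s1, s2, s8}; ε-closure = {s1, s2, s7, s8}.
Read '0': s1→{s2}, s2→{s6}, s7→{s1, s8}, s8→{s3, s5, s8}; union {s1, s2, s3, s5, s6, s8}; ε-closure = {s1, s2, s3, s4, s5, s6, s7, s8}.
Read '0': s1→{s2}, s2→{s6}, s3→{s3, s6}, s4→{s5, s8}, s5→{s5, s7}, s6→{s7, s8}, s7→{s1, s8}, s8→{s3, s5, s8}; union {s1, s2, s3, s5, s6, s7, s8}; ε-closure = {s1, s2, s3, s4, s5, s6, s7, s8}.
Read '2': s1→{s6}, s2→{s1, s7, s8}, s3→{s3, s4}, s4→{s3, s6, s7}, s5→∅, s6→{s7}, s7→{s1, s5}, s8→{s4}; now {s1, s3, s4, s5, s6, s7, s8}.
Read '2': s1→{s6}, s3→{s3, s4}, s4→{s3, s6, s7}, s5→∅, s6→{s7}, s7→{s1, s5}, s8→{s4}; now {s1, s3, s4, s5, s6, s7}.
Read '0': s1→{s2}, s3→{s3, s6}, s4→{s5, s8}, s5→{s5, s7}, s6→{s7, s8}, s7→{s1, s8}; union {s1, s2, s3, s5, s6, s7, s8}; ε-closure = {s1, s2, s3, s4, s5, s6, s7, s8}.
Read '2': s1→{s6}, s2→{s1, s7, s8}, s3→{s3, s4}, s4→{s3, s6, s7}, s5→∅, s6→{s7}, s7→{s1, s5}, s8→{s4}; now {s1, s3, s4, s5, s6, s7, s8}.
Read '2': s1→{s6}, s3→{s3, s4}, s4→{s3, s6, s7}, s5→∅, s6→{s7}, s7→{s1, s5}, s8→{s4}; now {s1, s3, s4, s5, s6, s7}.
Read '0': s1→{s2}, s3→{s3, s6}, s4→{s5, s8}, s5→{s5, s7}, s6→{s7, s8}, s7→{s1, s8}; union {s1, s2, s3, s5, s6, s7, s8}; ε-closure = {s1, s2, s3, s4, s5, s6, s7, s8}.
That set has 8 states.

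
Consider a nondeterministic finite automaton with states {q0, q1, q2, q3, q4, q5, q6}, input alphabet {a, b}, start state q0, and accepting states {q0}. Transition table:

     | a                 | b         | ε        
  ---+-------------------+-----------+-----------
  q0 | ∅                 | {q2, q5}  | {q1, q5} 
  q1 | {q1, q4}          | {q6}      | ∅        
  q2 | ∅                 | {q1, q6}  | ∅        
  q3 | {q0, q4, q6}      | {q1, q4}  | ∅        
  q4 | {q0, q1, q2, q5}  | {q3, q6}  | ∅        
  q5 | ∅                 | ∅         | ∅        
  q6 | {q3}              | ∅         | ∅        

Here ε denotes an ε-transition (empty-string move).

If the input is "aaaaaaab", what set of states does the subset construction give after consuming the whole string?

{q1, q2, q3, q5, q6}

Start: ε-closure({q0}) = {q0, q1, q5}.
Read 'a': {q0, q1, q5} → {q1, q4}.
Read 'a': {q1, q4} → {q0, q1, q2, q4, q5}.
Read 'a': {q0, q1, q2, q4, q5} → {q0, q1, q2, q4, q5}.
Read 'a': {q0, q1, q2, q4, q5} → {q0, q1, q2, q4, q5}.
Read 'a': {q0, q1, q2, q4, q5} → {q0, q1, q2, q4, q5}.
Read 'a': {q0, q1, q2, q4, q5} → {q0, q1, q2, q4, q5}.
Read 'a': {q0, q1, q2, q4, q5} → {q0, q1, q2, q4, q5}.
Read 'b': {q0, q1, q2, q4, q5} → {q1, q2, q3, q5, q6}.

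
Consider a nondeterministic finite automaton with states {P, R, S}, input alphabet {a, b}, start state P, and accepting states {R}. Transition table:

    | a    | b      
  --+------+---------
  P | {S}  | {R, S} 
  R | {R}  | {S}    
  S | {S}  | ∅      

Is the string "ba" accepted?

Yes

Start in {P}.
Read 'b': P→{R, S}; now {R, S}.
Read 'a': R→{R}, S→{S}; now {R, S}.
The final set {R, S} contains the accepting state R.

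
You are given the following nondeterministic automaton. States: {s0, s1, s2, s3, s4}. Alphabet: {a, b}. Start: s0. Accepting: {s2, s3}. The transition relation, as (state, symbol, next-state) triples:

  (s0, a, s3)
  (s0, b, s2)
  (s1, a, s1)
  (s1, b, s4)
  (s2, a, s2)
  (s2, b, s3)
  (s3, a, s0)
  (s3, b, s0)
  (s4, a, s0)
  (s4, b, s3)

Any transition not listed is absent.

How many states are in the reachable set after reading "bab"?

Start in {s0}.
Read 'b': s0→{s2}; now {s2}.
Read 'a': s2→{s2}; now {s2}.
Read 'b': s2→{s3}; now {s3}.
That set has 1 state.

1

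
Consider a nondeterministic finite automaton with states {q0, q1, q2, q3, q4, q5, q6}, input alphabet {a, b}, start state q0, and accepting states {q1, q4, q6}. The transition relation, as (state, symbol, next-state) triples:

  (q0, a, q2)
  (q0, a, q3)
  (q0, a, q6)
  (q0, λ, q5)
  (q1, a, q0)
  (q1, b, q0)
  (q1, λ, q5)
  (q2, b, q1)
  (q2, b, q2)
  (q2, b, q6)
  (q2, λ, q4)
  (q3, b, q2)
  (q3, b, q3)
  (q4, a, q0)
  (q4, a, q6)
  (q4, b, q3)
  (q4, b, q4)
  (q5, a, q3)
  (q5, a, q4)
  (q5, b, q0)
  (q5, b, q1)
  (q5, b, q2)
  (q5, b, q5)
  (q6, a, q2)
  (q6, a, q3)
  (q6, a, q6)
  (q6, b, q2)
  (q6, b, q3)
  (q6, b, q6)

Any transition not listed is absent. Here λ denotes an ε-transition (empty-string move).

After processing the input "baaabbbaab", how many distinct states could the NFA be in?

7

Start: ε-closure({q0}) = {q0, q5}.
Read 'b': {q0, q5} → {q0, q1, q2, q4, q5}.
Read 'a': {q0, q1, q2, q4, q5} → {q0, q2, q3, q4, q5, q6}.
Read 'a': {q0, q2, q3, q4, q5, q6} → {q0, q2, q3, q4, q5, q6}.
Read 'a': {q0, q2, q3, q4, q5, q6} → {q0, q2, q3, q4, q5, q6}.
Read 'b': {q0, q2, q3, q4, q5, q6} → {q0, q1, q2, q3, q4, q5, q6}.
Read 'b': {q0, q1, q2, q3, q4, q5, q6} → {q0, q1, q2, q3, q4, q5, q6}.
Read 'b': {q0, q1, q2, q3, q4, q5, q6} → {q0, q1, q2, q3, q4, q5, q6}.
Read 'a': {q0, q1, q2, q3, q4, q5, q6} → {q0, q2, q3, q4, q5, q6}.
Read 'a': {q0, q2, q3, q4, q5, q6} → {q0, q2, q3, q4, q5, q6}.
Read 'b': {q0, q2, q3, q4, q5, q6} → {q0, q1, q2, q3, q4, q5, q6}.
That set has 7 states.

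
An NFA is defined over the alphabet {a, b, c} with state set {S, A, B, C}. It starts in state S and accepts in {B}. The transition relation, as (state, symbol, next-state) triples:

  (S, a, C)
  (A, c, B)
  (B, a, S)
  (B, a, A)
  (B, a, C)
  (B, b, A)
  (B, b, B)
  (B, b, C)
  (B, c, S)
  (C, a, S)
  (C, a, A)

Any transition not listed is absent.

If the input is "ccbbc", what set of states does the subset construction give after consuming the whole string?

Start in {S}.
Read 'c': {S} → ∅.
The set is empty and remains empty for the remaining 4 symbols.

∅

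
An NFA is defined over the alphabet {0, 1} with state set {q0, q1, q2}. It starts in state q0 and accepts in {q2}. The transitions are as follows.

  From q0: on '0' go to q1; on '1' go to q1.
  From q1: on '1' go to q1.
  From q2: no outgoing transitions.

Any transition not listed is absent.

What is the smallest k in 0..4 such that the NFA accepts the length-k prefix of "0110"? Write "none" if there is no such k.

none

Start in {q0}.
Read '0': {q0} → {q1}.
Read '1': {q1} → {q1}.
Read '1': {q1} → {q1}.
Read '0': {q1} → ∅.
No reachable set along the way intersects F.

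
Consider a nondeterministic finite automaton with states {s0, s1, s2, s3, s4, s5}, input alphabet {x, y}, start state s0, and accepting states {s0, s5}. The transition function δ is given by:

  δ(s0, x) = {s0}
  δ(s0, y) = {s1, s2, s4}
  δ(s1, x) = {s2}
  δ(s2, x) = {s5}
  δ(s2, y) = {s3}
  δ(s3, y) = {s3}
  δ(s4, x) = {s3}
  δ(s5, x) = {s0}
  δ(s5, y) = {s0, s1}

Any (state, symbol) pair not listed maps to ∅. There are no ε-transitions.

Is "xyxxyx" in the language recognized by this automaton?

Start in {s0}.
Read 'x': {s0} → {s0}.
Read 'y': {s0} → {s1, s2, s4}.
Read 'x': {s1, s2, s4} → {s2, s3, s5}.
Read 'x': {s2, s3, s5} → {s0, s5}.
Read 'y': {s0, s5} → {s0, s1, s2, s4}.
Read 'x': {s0, s1, s2, s4} → {s0, s2, s3, s5}.
The final set {s0, s2, s3, s5} contains the accepting states s0, s5.

Yes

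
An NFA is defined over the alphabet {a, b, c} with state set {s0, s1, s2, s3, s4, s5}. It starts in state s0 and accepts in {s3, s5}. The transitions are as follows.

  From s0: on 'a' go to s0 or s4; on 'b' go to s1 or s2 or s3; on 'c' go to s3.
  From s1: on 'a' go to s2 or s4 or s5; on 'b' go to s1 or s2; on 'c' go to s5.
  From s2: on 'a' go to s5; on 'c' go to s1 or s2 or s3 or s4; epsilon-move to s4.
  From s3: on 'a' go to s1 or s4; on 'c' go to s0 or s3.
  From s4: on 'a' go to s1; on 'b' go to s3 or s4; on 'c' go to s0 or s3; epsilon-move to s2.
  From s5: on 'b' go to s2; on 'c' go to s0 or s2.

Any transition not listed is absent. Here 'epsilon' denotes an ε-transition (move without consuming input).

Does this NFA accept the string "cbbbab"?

Start in {s0}.
Read 'c': s0→{s3}; now {s3}.
Read 'b': s3→∅; now ∅.
The set is empty and remains empty for the remaining 4 symbols.
The final set ∅ contains no accepting state.

No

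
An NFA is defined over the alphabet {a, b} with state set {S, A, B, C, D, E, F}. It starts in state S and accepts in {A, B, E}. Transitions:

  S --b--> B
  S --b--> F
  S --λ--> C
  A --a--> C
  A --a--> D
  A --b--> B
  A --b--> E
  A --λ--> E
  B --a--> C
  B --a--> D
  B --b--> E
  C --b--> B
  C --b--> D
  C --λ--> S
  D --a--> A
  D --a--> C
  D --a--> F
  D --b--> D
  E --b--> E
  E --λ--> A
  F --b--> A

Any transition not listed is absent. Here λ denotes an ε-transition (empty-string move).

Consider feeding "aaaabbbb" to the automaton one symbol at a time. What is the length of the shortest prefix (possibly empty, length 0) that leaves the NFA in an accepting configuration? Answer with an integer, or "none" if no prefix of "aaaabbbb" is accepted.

none

Start: ε-closure({S}) = {S, C}.
Read 'a': S→∅, C→∅; now ∅.
The set is empty and remains empty for the remaining 7 symbols.
No reachable set along the way intersects F.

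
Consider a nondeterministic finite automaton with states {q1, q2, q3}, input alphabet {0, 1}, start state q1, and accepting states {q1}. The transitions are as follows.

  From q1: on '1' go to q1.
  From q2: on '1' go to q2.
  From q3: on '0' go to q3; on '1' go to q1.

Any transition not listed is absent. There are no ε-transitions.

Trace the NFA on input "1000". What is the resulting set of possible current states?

∅

Start in {q1}.
Read '1': {q1} → {q1}.
Read '0': {q1} → ∅.
The set is empty and remains empty for the remaining 2 symbols.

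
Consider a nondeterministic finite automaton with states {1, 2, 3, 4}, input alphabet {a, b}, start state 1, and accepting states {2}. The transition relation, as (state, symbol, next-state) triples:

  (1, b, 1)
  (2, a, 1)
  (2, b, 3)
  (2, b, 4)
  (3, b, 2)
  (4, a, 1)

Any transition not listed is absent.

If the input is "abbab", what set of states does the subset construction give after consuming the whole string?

Start in {1}.
Read 'a': 1→∅; now ∅.
The set is empty and remains empty for the remaining 4 symbols.

∅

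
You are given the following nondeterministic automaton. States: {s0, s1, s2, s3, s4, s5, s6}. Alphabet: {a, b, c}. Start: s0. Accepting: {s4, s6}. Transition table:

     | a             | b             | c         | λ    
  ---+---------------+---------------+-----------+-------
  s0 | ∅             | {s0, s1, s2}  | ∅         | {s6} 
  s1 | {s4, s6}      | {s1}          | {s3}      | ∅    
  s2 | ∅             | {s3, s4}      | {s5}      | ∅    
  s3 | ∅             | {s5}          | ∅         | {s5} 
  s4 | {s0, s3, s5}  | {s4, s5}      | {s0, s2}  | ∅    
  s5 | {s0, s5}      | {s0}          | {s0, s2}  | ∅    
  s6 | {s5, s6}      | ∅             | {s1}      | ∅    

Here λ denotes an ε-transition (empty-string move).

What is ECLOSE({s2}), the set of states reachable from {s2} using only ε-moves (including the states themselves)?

{s2}

Begin with {s2}.
No ε-moves leave this set, so the closure equals the set itself.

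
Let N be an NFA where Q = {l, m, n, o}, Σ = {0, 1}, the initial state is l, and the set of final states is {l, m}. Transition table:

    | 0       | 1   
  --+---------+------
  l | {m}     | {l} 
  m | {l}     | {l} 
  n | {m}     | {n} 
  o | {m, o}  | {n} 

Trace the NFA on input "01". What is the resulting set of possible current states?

{l}

Start in {l}.
Read '0': {l} → {m}.
Read '1': {m} → {l}.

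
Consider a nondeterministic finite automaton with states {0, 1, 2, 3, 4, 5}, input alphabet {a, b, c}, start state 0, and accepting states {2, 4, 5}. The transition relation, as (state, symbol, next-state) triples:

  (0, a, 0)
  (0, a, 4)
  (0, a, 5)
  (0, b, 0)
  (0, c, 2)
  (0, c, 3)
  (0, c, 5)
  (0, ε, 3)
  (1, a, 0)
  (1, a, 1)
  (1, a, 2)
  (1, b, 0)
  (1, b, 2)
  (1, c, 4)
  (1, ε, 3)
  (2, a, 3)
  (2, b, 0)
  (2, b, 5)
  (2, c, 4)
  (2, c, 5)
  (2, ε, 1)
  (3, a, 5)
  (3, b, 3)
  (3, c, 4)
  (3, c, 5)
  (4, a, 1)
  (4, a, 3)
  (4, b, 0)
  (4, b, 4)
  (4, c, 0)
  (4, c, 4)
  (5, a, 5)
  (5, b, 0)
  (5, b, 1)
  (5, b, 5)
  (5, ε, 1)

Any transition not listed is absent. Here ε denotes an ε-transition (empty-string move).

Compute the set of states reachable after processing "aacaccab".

{0, 1, 2, 3, 4, 5}

Start: ε-closure({0}) = {0, 3}.
Read 'a': {0, 3} → {0, 1, 3, 4, 5}.
Read 'a': {0, 1, 3, 4, 5} → {0, 1, 2, 3, 4, 5}.
Read 'c': {0, 1, 2, 3, 4, 5} → {0, 1, 2, 3, 4, 5}.
Read 'a': {0, 1, 2, 3, 4, 5} → {0, 1, 2, 3, 4, 5}.
Read 'c': {0, 1, 2, 3, 4, 5} → {0, 1, 2, 3, 4, 5}.
Read 'c': {0, 1, 2, 3, 4, 5} → {0, 1, 2, 3, 4, 5}.
Read 'a': {0, 1, 2, 3, 4, 5} → {0, 1, 2, 3, 4, 5}.
Read 'b': {0, 1, 2, 3, 4, 5} → {0, 1, 2, 3, 4, 5}.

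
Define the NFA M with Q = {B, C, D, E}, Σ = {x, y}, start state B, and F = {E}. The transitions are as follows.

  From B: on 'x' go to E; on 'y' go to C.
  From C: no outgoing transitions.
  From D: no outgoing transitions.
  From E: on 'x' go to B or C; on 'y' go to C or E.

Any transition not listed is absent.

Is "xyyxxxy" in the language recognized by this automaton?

No

Start in {B}.
Read 'x': {B} → {E}.
Read 'y': {E} → {C, E}.
Read 'y': {C, E} → {C, E}.
Read 'x': {C, E} → {B, C}.
Read 'x': {B, C} → {E}.
Read 'x': {E} → {B, C}.
Read 'y': {B, C} → {C}.
The final set {C} contains no accepting state.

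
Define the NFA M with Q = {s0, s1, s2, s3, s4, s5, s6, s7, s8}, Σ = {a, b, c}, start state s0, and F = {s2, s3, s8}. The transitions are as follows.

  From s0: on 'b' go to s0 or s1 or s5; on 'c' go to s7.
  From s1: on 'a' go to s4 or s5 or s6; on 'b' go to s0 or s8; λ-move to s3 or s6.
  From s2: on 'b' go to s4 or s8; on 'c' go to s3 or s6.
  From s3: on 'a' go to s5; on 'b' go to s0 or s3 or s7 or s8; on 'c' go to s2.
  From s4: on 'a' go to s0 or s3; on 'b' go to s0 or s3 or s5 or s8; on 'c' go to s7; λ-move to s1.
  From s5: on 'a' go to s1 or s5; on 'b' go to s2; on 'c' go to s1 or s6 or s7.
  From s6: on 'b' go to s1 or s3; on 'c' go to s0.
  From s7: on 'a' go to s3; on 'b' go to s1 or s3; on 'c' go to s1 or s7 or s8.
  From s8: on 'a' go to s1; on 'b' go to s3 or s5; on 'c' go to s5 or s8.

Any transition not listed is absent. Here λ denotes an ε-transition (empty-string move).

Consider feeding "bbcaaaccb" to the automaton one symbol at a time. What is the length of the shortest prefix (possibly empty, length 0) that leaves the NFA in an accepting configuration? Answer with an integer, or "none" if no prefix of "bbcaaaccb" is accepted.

Start in {s0}.
Read 'b': {s0} → {s0, s1, s3, s5, s6}.
None of the earlier sets intersect F, but {s0, s1, s3, s5, s6} does.

1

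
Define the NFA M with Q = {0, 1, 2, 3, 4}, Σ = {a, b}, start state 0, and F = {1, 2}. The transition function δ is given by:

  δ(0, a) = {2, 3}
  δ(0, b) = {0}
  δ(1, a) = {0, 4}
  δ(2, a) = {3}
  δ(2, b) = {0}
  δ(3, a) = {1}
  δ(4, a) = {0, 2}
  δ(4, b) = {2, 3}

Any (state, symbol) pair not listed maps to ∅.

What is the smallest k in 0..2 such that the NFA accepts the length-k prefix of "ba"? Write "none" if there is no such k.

2

Start in {0}.
Read 'b': {0} → {0}.
Read 'a': {0} → {2, 3}.
None of the earlier sets intersect F, but {2, 3} does.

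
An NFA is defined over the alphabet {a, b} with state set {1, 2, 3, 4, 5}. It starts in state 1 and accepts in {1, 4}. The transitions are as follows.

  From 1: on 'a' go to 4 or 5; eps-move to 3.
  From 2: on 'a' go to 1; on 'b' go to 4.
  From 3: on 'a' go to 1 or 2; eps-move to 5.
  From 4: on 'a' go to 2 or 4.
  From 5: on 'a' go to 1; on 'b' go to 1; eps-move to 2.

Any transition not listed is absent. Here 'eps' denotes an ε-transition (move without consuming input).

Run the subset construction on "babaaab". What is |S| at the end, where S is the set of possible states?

5

Start: ε-closure({1}) = {1, 2, 3, 5}.
Read 'b': 1→∅, 2→{4}, 3→∅, 5→{1}; union {1, 4}; ε-closure = {1, 2, 3, 4, 5}.
Read 'a': 1→{4, 5}, 2→{1}, 3→{1, 2}, 4→{2, 4}, 5→{1}; union {1, 2, 4, 5}; ε-closure = {1, 2, 3, 4, 5}.
Read 'b': 1→∅, 2→{4}, 3→∅, 4→∅, 5→{1}; union {1, 4}; ε-closure = {1, 2, 3, 4, 5}.
Read 'a': 1→{4, 5}, 2→{1}, 3→{1, 2}, 4→{2, 4}, 5→{1}; union {1, 2, 4, 5}; ε-closure = {1, 2, 3, 4, 5}.
Read 'a': 1→{4, 5}, 2→{1}, 3→{1, 2}, 4→{2, 4}, 5→{1}; union {1, 2, 4, 5}; ε-closure = {1, 2, 3, 4, 5}.
Read 'a': 1→{4, 5}, 2→{1}, 3→{1, 2}, 4→{2, 4}, 5→{1}; union {1, 2, 4, 5}; ε-closure = {1, 2, 3, 4, 5}.
Read 'b': 1→∅, 2→{4}, 3→∅, 4→∅, 5→{1}; union {1, 4}; ε-closure = {1, 2, 3, 4, 5}.
That set has 5 states.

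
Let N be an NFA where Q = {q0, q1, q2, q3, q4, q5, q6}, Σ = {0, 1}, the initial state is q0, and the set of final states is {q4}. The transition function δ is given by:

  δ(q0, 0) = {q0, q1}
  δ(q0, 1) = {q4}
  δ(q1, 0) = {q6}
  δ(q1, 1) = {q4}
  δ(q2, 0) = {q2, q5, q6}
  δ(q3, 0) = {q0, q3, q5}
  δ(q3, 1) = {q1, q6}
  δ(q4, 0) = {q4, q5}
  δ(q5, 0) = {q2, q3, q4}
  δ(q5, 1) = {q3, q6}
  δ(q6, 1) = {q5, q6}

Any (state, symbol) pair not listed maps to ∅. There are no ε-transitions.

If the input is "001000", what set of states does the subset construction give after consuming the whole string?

{q0, q1, q2, q3, q4, q5, q6}

Start in {q0}.
Read '0': {q0} → {q0, q1}.
Read '0': {q0, q1} → {q0, q1, q6}.
Read '1': {q0, q1, q6} → {q4, q5, q6}.
Read '0': {q4, q5, q6} → {q2, q3, q4, q5}.
Read '0': {q2, q3, q4, q5} → {q0, q2, q3, q4, q5, q6}.
Read '0': {q0, q2, q3, q4, q5, q6} → {q0, q1, q2, q3, q4, q5, q6}.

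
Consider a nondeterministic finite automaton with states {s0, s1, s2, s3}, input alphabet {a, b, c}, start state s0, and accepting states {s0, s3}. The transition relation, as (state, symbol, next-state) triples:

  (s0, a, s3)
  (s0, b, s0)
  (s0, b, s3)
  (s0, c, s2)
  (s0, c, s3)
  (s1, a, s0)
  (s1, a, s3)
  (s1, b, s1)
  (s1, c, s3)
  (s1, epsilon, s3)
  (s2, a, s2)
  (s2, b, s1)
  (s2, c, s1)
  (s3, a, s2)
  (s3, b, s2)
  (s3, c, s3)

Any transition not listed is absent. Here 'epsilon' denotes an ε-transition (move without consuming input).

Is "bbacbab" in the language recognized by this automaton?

Yes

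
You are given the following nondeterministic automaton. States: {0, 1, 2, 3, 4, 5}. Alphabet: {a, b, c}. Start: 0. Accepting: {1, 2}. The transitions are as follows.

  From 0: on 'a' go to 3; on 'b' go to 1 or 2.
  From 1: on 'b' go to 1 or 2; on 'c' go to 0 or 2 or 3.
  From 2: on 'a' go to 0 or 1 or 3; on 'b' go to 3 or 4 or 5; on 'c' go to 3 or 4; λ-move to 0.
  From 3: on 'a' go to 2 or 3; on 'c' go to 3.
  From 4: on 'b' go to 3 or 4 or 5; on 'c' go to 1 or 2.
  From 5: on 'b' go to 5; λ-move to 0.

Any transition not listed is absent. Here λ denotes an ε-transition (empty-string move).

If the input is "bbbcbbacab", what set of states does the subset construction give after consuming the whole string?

Start in {0}.
Read 'b': 0→{1, 2}; union {1, 2}; ε-closure = {0, 1, 2}.
Read 'b': 0→{1, 2}, 1→{1, 2}, 2→{3, 4, 5}; union {1, 2, 3, 4, 5}; ε-closure = {0, 1, 2, 3, 4, 5}.
Read 'b': 0→{1, 2}, 1→{1, 2}, 2→{3, 4, 5}, 3→∅, 4→{3, 4, 5}, 5→{5}; union {1, 2, 3, 4, 5}; ε-closure = {0, 1, 2, 3, 4, 5}.
Read 'c': 0→∅, 1→{0, 2, 3}, 2→{3, 4}, 3→{3}, 4→{1, 2}, 5→∅; now {0, 1, 2, 3, 4}.
Read 'b': 0→{1, 2}, 1→{1, 2}, 2→{3, 4, 5}, 3→∅, 4→{3, 4, 5}; union {1, 2, 3, 4, 5}; ε-closure = {0, 1, 2, 3, 4, 5}.
Read 'b': 0→{1, 2}, 1→{1, 2}, 2→{3, 4, 5}, 3→∅, 4→{3, 4, 5}, 5→{5}; union {1, 2, 3, 4, 5}; ε-closure = {0, 1, 2, 3, 4, 5}.
Read 'a': 0→{3}, 1→∅, 2→{0, 1, 3}, 3→{2, 3}, 4→∅, 5→∅; now {0, 1, 2, 3}.
Read 'c': 0→∅, 1→{0, 2, 3}, 2→{3, 4}, 3→{3}; now {0, 2, 3, 4}.
Read 'a': 0→{3}, 2→{0, 1, 3}, 3→{2, 3}, 4→∅; now {0, 1, 2, 3}.
Read 'b': 0→{1, 2}, 1→{1, 2}, 2→{3, 4, 5}, 3→∅; union {1, 2, 3, 4, 5}; ε-closure = {0, 1, 2, 3, 4, 5}.

{0, 1, 2, 3, 4, 5}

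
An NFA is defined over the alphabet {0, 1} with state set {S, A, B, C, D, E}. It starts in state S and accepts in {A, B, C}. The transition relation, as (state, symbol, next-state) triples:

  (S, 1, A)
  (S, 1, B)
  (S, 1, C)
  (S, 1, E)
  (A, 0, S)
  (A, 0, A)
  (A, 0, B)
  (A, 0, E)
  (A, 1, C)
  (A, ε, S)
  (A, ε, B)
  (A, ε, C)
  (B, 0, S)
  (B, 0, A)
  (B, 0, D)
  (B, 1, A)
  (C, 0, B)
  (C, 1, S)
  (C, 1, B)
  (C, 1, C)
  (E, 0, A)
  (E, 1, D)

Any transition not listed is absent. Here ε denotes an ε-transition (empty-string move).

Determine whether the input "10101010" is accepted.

Yes

Start in {S}.
Read '1': S→{A, B, C, E}; union {A, B, C, E}; ε-closure = {S, A, B, C, E}.
Read '0': S→∅, A→{S, A, B, E}, B→{S, A, D}, C→{B}, E→{A}; union {S, A, B, D, E}; ε-closure = {S, A, B, C, D, E}.
Read '1': S→{A, B, C, E}, A→{C}, B→{A}, C→{S, B, C}, D→∅, E→{D}; now {S, A, B, C, D, E}.
Read '0': S→∅, A→{S, A, B, E}, B→{S, A, D}, C→{B}, D→∅, E→{A}; union {S, A, B, D, E}; ε-closure = {S, A, B, C, D, E}.
Read '1': S→{A, B, C, E}, A→{C}, B→{A}, C→{S, B, C}, D→∅, E→{D}; now {S, A, B, C, D, E}.
Read '0': S→∅, A→{S, A, B, E}, B→{S, A, D}, C→{B}, D→∅, E→{A}; union {S, A, B, D, E}; ε-closure = {S, A, B, C, D, E}.
Read '1': S→{A, B, C, E}, A→{C}, B→{A}, C→{S, B, C}, D→∅, E→{D}; now {S, A, B, C, D, E}.
Read '0': S→∅, A→{S, A, B, E}, B→{S, A, D}, C→{B}, D→∅, E→{A}; union {S, A, B, D, E}; ε-closure = {S, A, B, C, D, E}.
The final set {S, A, B, C, D, E} contains the accepting states A, B, C.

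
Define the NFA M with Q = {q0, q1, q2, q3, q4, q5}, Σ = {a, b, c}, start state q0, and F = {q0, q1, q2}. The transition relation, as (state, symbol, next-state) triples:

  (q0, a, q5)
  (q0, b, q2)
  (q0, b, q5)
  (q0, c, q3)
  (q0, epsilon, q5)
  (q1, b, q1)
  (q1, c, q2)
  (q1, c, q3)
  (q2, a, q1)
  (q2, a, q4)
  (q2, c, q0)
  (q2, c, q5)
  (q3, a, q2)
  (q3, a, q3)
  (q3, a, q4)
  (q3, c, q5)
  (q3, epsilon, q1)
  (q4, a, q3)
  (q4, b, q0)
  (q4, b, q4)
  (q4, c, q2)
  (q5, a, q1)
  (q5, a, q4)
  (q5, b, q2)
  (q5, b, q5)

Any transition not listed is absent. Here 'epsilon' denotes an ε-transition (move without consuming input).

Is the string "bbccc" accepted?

Yes

Start: ε-closure({q0}) = {q0, q5}.
Read 'b': q0→{q2, q5}, q5→{q2, q5}; now {q2, q5}.
Read 'b': q2→∅, q5→{q2, q5}; now {q2, q5}.
Read 'c': q2→{q0, q5}, q5→∅; now {q0, q5}.
Read 'c': q0→{q3}, q5→∅; union {q3}; ε-closure = {q1, q3}.
Read 'c': q1→{q2, q3}, q3→{q5}; union {q2, q3, q5}; ε-closure = {q1, q2, q3, q5}.
The final set {q1, q2, q3, q5} contains the accepting states q1, q2.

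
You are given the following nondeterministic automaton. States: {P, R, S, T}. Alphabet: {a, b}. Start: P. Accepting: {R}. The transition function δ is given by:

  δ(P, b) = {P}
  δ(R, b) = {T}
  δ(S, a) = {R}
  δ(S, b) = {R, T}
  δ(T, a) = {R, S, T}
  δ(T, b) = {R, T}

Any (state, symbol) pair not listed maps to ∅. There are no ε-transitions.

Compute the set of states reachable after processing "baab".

∅

Start in {P}.
Read 'b': {P} → {P}.
Read 'a': {P} → ∅.
The set is empty and remains empty for the remaining 2 symbols.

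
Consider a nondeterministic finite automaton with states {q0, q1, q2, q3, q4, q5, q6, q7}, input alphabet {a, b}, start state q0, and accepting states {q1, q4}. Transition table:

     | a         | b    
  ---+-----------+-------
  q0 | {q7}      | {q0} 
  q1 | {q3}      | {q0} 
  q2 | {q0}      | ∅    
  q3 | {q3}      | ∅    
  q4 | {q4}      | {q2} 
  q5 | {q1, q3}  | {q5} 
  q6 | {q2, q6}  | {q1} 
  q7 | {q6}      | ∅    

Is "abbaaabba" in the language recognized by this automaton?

No

Start in {q0}.
Read 'a': q0→{q7}; now {q7}.
Read 'b': q7→∅; now ∅.
The set is empty and remains empty for the remaining 7 symbols.
The final set ∅ contains no accepting state.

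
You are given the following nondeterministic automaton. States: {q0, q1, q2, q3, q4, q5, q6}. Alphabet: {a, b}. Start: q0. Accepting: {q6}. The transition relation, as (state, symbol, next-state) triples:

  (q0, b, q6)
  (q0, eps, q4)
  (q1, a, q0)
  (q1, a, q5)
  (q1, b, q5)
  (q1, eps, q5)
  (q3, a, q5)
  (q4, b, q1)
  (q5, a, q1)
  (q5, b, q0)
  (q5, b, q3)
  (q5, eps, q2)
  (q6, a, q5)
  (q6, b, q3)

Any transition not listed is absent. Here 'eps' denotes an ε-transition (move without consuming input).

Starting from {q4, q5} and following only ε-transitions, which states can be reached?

{q2, q4, q5}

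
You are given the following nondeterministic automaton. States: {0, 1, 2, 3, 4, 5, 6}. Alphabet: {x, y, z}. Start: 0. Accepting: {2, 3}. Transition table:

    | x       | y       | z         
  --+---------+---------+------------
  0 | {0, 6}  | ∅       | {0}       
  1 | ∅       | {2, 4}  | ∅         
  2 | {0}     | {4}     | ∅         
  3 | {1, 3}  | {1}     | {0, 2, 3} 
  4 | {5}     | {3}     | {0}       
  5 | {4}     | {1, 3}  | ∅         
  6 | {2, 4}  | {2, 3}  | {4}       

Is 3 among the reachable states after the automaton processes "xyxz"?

Start in {0}.
Read 'x': 0→{0, 6}; now {0, 6}.
Read 'y': 0→∅, 6→{2, 3}; now {2, 3}.
Read 'x': 2→{0}, 3→{1, 3}; now {0, 1, 3}.
Read 'z': 0→{0}, 1→∅, 3→{0, 2, 3}; now {0, 2, 3}.
State 3 is in {0, 2, 3}.

Yes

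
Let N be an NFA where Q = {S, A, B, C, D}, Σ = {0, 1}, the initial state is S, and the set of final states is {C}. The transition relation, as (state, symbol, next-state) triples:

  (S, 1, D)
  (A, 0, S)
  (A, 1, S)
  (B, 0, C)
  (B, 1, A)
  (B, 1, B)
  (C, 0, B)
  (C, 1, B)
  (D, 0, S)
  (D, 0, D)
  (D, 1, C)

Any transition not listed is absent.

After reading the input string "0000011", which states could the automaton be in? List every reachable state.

∅

Start in {S}.
Read '0': S→∅; now ∅.
The set is empty and remains empty for the remaining 6 symbols.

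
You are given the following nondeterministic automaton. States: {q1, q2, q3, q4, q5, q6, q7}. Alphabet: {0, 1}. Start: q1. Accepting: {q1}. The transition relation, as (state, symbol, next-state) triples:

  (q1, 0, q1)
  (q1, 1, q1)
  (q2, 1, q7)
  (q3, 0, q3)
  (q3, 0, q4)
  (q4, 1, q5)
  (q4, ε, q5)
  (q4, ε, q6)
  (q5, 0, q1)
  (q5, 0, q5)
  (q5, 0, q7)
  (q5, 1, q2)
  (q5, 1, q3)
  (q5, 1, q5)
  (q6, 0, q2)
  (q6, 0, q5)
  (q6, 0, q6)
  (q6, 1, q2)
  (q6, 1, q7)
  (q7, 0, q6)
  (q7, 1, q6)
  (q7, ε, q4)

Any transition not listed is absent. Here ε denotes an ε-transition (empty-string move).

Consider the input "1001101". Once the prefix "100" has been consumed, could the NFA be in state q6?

Start in {q1}.
Read '1': {q1} → {q1}.
Read '0': {q1} → {q1}.
Read '0': {q1} → {q1}.
State q6 is not in {q1}.

No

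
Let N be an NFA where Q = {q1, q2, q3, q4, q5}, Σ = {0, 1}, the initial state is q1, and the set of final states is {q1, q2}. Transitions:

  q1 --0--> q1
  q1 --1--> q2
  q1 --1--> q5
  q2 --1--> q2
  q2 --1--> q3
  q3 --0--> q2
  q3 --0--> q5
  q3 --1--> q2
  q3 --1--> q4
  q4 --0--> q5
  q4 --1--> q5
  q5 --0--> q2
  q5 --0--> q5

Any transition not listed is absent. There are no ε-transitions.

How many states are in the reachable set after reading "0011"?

2

Start in {q1}.
Read '0': {q1} → {q1}.
Read '0': {q1} → {q1}.
Read '1': {q1} → {q2, q5}.
Read '1': {q2, q5} → {q2, q3}.
That set has 2 states.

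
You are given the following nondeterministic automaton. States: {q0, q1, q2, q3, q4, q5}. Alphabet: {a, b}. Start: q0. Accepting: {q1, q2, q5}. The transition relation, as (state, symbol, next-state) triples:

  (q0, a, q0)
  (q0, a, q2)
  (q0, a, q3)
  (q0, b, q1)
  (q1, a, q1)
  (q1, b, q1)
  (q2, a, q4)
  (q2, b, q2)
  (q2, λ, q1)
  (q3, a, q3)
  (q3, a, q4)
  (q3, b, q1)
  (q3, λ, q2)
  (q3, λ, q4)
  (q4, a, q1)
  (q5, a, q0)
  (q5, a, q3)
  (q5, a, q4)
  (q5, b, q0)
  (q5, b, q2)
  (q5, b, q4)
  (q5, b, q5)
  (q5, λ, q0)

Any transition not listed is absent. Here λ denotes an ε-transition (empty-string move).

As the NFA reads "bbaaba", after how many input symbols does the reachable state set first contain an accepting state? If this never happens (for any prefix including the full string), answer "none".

1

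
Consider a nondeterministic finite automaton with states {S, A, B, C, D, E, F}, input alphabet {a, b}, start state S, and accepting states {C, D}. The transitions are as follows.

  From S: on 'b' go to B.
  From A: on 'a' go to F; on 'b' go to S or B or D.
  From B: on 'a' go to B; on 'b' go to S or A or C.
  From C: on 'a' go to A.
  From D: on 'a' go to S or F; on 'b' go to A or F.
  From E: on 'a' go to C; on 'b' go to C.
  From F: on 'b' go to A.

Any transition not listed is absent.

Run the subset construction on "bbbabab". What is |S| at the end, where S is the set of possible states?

5

Start in {S}.
Read 'b': {S} → {B}.
Read 'b': {B} → {S, A, C}.
Read 'b': {S, A, C} → {S, B, D}.
Read 'a': {S, B, D} → {S, B, F}.
Read 'b': {S, B, F} → {S, A, B, C}.
Read 'a': {S, A, B, C} → {A, B, F}.
Read 'b': {A, B, F} → {S, A, B, C, D}.
That set has 5 states.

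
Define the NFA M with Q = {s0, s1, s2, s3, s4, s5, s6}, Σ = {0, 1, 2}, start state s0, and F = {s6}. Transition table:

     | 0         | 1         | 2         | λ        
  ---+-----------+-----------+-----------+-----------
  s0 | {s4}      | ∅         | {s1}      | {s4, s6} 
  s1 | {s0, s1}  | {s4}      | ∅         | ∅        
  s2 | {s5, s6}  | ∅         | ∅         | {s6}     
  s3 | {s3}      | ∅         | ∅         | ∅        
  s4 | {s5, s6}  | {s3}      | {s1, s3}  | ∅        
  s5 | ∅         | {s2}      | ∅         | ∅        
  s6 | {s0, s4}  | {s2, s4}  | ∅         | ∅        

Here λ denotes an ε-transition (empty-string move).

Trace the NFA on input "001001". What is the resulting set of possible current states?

Start: ε-closure({s0}) = {s0, s4, s6}.
Read '0': {s0, s4, s6} → {s0, s4, s5, s6}.
Read '0': {s0, s4, s5, s6} → {s0, s4, s5, s6}.
Read '1': {s0, s4, s5, s6} → {s2, s3, s4, s6}.
Read '0': {s2, s3, s4, s6} → {s0, s3, s4, s5, s6}.
Read '0': {s0, s3, s4, s5, s6} → {s0, s3, s4, s5, s6}.
Read '1': {s0, s3, s4, s5, s6} → {s2, s3, s4, s6}.

{s2, s3, s4, s6}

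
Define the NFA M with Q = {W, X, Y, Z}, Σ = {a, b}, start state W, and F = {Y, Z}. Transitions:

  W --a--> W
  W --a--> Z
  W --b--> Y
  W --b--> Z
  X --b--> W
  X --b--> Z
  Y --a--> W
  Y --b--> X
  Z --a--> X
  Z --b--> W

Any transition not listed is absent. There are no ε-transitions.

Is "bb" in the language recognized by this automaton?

No

Start in {W}.
Read 'b': W→{Y, Z}; now {Y, Z}.
Read 'b': Y→{X}, Z→{W}; now {W, X}.
The final set {W, X} contains no accepting state.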